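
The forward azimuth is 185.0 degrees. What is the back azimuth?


back azimuth = (185.0 + 180) mod 360 = 5.0 degrees

5.0 degrees


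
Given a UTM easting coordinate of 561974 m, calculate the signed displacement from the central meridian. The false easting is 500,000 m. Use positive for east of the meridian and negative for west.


displacement = 561974 - 500000 = 61974 m

61974 m


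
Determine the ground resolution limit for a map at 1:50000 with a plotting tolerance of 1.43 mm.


ground = 1.43 mm * 50000 / 1000 = 71.5 m

71.5 m


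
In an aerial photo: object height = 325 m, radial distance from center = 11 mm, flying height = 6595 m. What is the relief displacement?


d = h * r / H = 325 * 11 / 6595 = 0.54 mm

0.54 mm


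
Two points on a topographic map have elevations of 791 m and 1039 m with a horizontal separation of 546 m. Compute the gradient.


gradient = (1039 - 791) / 546 = 248 / 546 = 0.4542

0.4542


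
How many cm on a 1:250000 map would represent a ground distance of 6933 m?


map_cm = 6933 * 100 / 250000 = 2.7732 cm ≈ 2.77 cm

2.77 cm


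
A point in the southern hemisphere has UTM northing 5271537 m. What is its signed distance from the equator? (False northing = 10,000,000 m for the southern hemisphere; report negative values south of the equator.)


For southern: actual = 5271537 - 10000000 = -4728463 m

-4728463 m


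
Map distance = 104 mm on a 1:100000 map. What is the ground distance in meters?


ground = 104 mm * 100000 / 1000 = 10400.0 m

10400.0 m


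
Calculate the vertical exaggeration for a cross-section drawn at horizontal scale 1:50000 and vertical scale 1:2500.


VE = horizontal_scale / vertical_scale = 50000 / 2500 = 20.0

20.0x


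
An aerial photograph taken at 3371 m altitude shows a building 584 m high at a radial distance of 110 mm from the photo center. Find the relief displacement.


d = h * r / H = 584 * 110 / 3371 = 19.06 mm

19.06 mm


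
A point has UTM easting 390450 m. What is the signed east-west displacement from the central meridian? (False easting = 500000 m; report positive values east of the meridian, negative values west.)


displacement = 390450 - 500000 = -109550 m

-109550 m


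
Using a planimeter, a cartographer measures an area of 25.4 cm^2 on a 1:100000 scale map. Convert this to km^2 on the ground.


ground_area = 25.4 * (100000/100)^2 = 25400000.0 m^2 = 25.4 km^2

25.4 km^2


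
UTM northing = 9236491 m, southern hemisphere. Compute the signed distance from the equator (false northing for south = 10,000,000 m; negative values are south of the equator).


For southern: actual = 9236491 - 10000000 = -763509 m

-763509 m


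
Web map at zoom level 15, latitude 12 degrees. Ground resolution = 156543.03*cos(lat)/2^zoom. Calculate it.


res = 156543.03 * cos(12) / 2^15 = 156543.03 * 0.9781476 / 32768 = 4.67 m/pixel

4.67 m/pixel


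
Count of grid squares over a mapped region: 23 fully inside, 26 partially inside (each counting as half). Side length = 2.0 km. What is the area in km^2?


effective squares = 23 + 26 * 0.5 = 36.0
area = 36.0 * 4.0 = 144.0 km^2

144.0 km^2


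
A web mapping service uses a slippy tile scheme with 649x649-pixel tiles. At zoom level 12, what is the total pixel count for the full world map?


tiles per axis = 2^12 = 4096
total tiles = 4096^2 = 16777216
pixels per axis = 4096 * 649 = 2658304
total pixels = 2658304^2 = 7066580156416

7066580156416 pixels


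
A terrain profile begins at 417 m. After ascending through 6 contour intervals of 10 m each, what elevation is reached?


elevation = 417 + 6 * 10 = 477 m

477 m


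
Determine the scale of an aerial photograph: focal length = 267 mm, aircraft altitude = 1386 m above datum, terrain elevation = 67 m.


scale = f / (H - h) = 267 mm / 1319 m = 267 / 1319000 = 1:4940

1:4940


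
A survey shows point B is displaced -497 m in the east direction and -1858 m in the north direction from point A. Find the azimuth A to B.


az = atan2(-497, -1858) = -165.0 deg
adjusted to 0-360: 195.0 degrees

195.0 degrees


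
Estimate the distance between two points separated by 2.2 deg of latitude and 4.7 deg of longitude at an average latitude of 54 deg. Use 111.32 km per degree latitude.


dlat_km = 2.2 * 111.32 = 244.904
dlon_km = 4.7 * 111.32 * cos(54) ≈ 307.532
dist = sqrt(244.904^2 + 307.532^2) ≈ 393.1 km

393.1 km


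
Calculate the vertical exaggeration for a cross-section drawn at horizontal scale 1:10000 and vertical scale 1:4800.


VE = horizontal_scale / vertical_scale = 10000 / 4800 ≈ 2.1

2.1x


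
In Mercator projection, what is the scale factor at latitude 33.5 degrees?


SF = 1 / cos(33.5) = 1 / 0.833886 = 1.199

1.199


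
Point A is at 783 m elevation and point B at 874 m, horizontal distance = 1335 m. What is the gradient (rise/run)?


gradient = (874 - 783) / 1335 = 91 / 1335 = 0.0682

0.0682


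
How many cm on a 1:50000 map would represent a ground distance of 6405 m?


map_cm = 6405 * 100 / 50000 = 12.81 cm

12.81 cm


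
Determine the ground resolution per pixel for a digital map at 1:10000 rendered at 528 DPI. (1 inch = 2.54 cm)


pixel_cm = 2.54 / 528 ≈ 0.004811 cm
ground = pixel_cm * 10000 / 100 = 2.54 * 10000 / (528 * 100) = 25400 / 52800 ≈ 0.48 m

0.48 m


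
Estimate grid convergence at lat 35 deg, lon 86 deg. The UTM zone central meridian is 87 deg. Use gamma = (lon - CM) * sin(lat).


gamma = (86 - 87) * sin(35) = -1 * 0.573576 = -0.574 degrees

-0.574 degrees


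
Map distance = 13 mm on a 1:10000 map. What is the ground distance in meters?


ground = 13 mm * 10000 / 1000 = 130.0 m

130.0 m


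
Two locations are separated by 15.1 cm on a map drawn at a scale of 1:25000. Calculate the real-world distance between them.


ground = 15.1 cm * 25000 / 100 = 3775.0 m = 3.775 km

3.775 km


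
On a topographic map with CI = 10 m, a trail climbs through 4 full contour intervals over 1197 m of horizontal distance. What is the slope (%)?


elevation change = 4 * 10 = 40 m
slope = 40 / 1197 * 100 = 3.3%

3.3%


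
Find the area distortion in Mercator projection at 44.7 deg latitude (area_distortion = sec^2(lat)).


area_distortion = 1/cos^2(44.7) = 1.979

1.979


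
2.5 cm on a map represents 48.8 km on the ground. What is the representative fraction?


ground = 48.8 km = 4880000 cm; RF denominator = ground / map = 4880000 / 2.5 = 1952000; RF = 1:1952000

1:1952000


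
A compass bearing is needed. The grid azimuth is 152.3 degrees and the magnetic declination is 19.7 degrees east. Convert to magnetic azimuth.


magnetic azimuth = grid azimuth - declination (east +ve)
mag_az = 152.3 - 19.7 = 132.6 degrees

132.6 degrees


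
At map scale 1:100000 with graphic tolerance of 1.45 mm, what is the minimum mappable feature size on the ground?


ground = 1.45 mm * 100000 / 1000 = 145.0 m

145.0 m


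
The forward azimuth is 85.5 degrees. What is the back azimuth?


back azimuth = (85.5 + 180) mod 360 = 265.5 degrees

265.5 degrees


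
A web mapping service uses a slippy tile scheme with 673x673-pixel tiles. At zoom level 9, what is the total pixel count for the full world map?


tiles per axis = 2^9 = 512
total tiles = 512^2 = 262144
pixels per axis = 512 * 673 = 344576
total pixels = 344576^2 = 118732619776

118732619776 pixels


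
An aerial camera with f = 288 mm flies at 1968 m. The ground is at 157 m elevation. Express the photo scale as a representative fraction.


scale = f / (H - h) = 288 mm / 1811 m = 288 / 1811000 = 1:6288

1:6288


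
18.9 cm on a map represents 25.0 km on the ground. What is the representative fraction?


ground = 25.0 km = 2500000 cm; RF denominator = ground / map = 2500000 / 18.9 ≈ 132275; RF = 1:132275

1:132275


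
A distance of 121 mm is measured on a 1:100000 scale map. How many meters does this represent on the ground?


ground = 121 mm * 100000 / 1000 = 12100.0 m

12100.0 m


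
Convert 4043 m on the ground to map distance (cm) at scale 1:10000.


map_cm = 4043 * 100 / 10000 = 40.43 cm

40.43 cm


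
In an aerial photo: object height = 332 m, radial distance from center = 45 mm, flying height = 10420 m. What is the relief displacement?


d = h * r / H = 332 * 45 / 10420 = 1.43 mm

1.43 mm


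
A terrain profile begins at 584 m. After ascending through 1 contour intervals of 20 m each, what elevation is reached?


elevation = 584 + 1 * 20 = 604 m

604 m


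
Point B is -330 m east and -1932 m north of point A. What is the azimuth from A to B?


az = atan2(-330, -1932) = -170.3 deg
adjusted to 0-360: 189.7 degrees

189.7 degrees


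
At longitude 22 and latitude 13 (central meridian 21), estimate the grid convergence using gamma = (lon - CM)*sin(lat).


gamma = (22 - 21) * sin(13) = 1 * 0.224951 = 0.225 degrees

0.225 degrees


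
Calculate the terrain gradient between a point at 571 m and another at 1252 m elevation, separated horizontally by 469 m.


gradient = (1252 - 571) / 469 = 681 / 469 = 1.452

1.452


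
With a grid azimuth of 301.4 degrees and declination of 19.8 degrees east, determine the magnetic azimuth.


magnetic azimuth = grid azimuth - declination (east +ve)
mag_az = 301.4 - 19.8 = 281.6 degrees

281.6 degrees


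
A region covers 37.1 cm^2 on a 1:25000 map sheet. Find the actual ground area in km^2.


ground_area = 37.1 * (25000/100)^2 = 2318750.0 m^2 = 2.31875 km^2 ≈ 2.319 km^2

2.319 km^2


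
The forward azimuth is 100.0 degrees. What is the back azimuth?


back azimuth = (100.0 + 180) mod 360 = 280.0 degrees

280.0 degrees


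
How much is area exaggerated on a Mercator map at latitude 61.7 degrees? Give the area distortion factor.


area_distortion = 1/cos^2(61.7) = 4.449

4.449


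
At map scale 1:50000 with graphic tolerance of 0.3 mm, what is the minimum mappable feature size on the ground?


ground = 0.3 mm * 50000 / 1000 = 15.0 m

15.0 m


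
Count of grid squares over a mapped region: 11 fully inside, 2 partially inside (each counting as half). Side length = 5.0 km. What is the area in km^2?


effective squares = 11 + 2 * 0.5 = 12.0
area = 12.0 * 25.0 = 300.0 km^2

300.0 km^2


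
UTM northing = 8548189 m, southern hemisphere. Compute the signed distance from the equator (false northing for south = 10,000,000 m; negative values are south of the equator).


For southern: actual = 8548189 - 10000000 = -1451811 m

-1451811 m


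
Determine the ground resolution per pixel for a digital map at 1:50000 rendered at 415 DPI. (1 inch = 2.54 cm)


pixel_cm = 2.54 / 415 ≈ 0.00612 cm
ground = pixel_cm * 50000 / 100 = 2.54 * 50000 / (415 * 100) = 127000 / 41500 ≈ 3.06 m

3.06 m


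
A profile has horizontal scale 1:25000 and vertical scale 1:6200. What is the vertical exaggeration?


VE = horizontal_scale / vertical_scale = 25000 / 6200 ≈ 4.0

4.0x


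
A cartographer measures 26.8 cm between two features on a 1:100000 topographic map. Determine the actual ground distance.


ground = 26.8 cm * 100000 / 100 = 26800.0 m = 26.8 km

26.8 km


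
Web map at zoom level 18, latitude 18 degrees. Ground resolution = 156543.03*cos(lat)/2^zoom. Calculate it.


res = 156543.03 * cos(18) / 2^18 = 156543.03 * 0.95105652 / 262144 = 0.57 m/pixel

0.57 m/pixel


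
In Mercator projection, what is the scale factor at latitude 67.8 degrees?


SF = 1 / cos(67.8) = 1 / 0.377841 = 2.647

2.647


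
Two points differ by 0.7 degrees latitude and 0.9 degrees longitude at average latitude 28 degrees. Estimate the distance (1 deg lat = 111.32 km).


dlat_km = 0.7 * 111.32 = 77.924
dlon_km = 0.9 * 111.32 * cos(28) ≈ 88.461
dist = sqrt(77.924^2 + 88.461^2) ≈ 117.9 km

117.9 km


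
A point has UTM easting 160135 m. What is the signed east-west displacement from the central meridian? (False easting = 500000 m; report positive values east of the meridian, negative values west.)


displacement = 160135 - 500000 = -339865 m

-339865 m


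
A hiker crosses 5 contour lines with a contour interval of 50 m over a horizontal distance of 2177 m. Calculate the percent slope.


elevation change = 5 * 50 = 250 m
slope = 250 / 2177 * 100 = 11.5%

11.5%


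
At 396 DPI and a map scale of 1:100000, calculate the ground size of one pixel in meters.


pixel_cm = 2.54 / 396 ≈ 0.006414 cm
ground = pixel_cm * 100000 / 100 = 2.54 * 100000 / (396 * 100) = 254000 / 39600 ≈ 6.41 m

6.41 m


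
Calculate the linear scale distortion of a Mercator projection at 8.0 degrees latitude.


SF = 1 / cos(8.0) = 1 / 0.990268 = 1.01

1.01


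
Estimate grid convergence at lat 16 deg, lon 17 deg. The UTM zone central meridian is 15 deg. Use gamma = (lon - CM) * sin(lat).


gamma = (17 - 15) * sin(16) = 2 * 0.275637 = 0.551 degrees

0.551 degrees


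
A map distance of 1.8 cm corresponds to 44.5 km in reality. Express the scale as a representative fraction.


ground = 44.5 km = 4450000 cm; RF denominator = ground / map = 4450000 / 1.8 ≈ 2472222; RF = 1:2472222

1:2472222


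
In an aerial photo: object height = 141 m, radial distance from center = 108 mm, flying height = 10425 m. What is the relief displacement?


d = h * r / H = 141 * 108 / 10425 = 1.46 mm

1.46 mm


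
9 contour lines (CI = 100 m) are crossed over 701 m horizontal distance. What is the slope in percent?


elevation change = 9 * 100 = 900 m
slope = 900 / 701 * 100 = 128.4%

128.4%


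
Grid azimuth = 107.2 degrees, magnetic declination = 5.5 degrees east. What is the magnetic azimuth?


magnetic azimuth = grid azimuth - declination (east +ve)
mag_az = 107.2 - 5.5 = 101.7 degrees

101.7 degrees


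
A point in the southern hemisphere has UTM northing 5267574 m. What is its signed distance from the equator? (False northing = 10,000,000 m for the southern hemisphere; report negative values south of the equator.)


For southern: actual = 5267574 - 10000000 = -4732426 m

-4732426 m


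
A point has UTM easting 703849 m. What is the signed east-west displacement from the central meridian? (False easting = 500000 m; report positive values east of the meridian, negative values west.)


displacement = 703849 - 500000 = 203849 m

203849 m


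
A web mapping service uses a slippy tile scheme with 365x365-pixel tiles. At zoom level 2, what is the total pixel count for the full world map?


tiles per axis = 2^2 = 4
total tiles = 4^2 = 16
pixels per axis = 4 * 365 = 1460
total pixels = 1460^2 = 2131600

2131600 pixels


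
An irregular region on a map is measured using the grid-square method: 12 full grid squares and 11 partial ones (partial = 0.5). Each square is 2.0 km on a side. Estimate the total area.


effective squares = 12 + 11 * 0.5 = 17.5
area = 17.5 * 4.0 = 70.0 km^2

70.0 km^2


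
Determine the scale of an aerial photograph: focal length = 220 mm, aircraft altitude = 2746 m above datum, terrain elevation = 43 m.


scale = f / (H - h) = 220 mm / 2703 m = 220 / 2703000 = 1:12286

1:12286


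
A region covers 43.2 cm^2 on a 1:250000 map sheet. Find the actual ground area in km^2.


ground_area = 43.2 * (250000/100)^2 = 270000000.0 m^2 = 270.0 km^2

270.0 km^2


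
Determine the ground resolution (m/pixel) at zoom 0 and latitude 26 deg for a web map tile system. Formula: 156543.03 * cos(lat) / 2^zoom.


res = 156543.03 * cos(26) / 2^0 = 156543.03 * 0.89879405 / 1 = 140699.94 m/pixel

140699.94 m/pixel


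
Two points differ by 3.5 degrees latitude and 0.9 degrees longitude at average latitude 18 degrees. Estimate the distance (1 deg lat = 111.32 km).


dlat_km = 3.5 * 111.32 = 389.62
dlon_km = 0.9 * 111.32 * cos(18) ≈ 95.284
dist = sqrt(389.62^2 + 95.284^2) ≈ 401.1 km

401.1 km


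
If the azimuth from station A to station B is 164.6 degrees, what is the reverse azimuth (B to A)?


back azimuth = (164.6 + 180) mod 360 = 344.6 degrees

344.6 degrees


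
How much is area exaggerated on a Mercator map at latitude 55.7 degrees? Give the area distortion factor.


area_distortion = 1/cos^2(55.7) = 3.149

3.149


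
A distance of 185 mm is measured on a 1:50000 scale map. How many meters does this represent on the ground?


ground = 185 mm * 50000 / 1000 = 9250.0 m

9250.0 m


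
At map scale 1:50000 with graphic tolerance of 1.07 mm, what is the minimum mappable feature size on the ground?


ground = 1.07 mm * 50000 / 1000 = 53.5 m

53.5 m


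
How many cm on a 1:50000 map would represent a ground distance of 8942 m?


map_cm = 8942 * 100 / 50000 = 17.884 cm ≈ 17.88 cm

17.88 cm


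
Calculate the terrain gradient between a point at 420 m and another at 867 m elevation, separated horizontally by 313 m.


gradient = (867 - 420) / 313 = 447 / 313 = 1.4281

1.4281


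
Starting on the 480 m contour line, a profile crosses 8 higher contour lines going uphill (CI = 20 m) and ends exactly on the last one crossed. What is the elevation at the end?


elevation = 480 + 8 * 20 = 640 m

640 m


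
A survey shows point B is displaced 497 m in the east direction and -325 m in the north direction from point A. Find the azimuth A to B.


az = atan2(497, -325) = 123.2 deg
adjusted to 0-360: 123.2 degrees

123.2 degrees


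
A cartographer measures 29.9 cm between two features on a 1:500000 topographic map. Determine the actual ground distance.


ground = 29.9 cm * 500000 / 100 = 149500.0 m = 149.5 km

149.5 km


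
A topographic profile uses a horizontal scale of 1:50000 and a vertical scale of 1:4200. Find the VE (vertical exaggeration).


VE = horizontal_scale / vertical_scale = 50000 / 4200 ≈ 11.9

11.9x


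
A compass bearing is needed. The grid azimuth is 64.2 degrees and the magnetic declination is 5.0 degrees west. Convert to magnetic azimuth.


magnetic azimuth = grid azimuth - declination (east +ve)
mag_az = 64.2 - -5.0 = 69.2 degrees

69.2 degrees


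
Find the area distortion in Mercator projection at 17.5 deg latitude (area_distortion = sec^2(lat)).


area_distortion = 1/cos^2(17.5) = 1.099

1.099


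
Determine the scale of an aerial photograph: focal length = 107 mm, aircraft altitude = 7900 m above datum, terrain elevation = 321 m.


scale = f / (H - h) = 107 mm / 7579 m = 107 / 7579000 = 1:70832

1:70832


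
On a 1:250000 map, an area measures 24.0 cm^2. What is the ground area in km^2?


ground_area = 24.0 * (250000/100)^2 = 150000000.0 m^2 = 150.0 km^2

150.0 km^2


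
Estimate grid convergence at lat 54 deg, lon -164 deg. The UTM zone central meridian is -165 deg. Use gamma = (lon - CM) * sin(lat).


gamma = (-164 - -165) * sin(54) = 1 * 0.809017 = 0.809 degrees

0.809 degrees


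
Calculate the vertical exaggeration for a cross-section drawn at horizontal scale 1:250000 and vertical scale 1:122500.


VE = horizontal_scale / vertical_scale = 250000 / 122500 ≈ 2.0

2.0x


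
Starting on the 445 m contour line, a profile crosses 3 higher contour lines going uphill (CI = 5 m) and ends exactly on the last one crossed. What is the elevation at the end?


elevation = 445 + 3 * 5 = 460 m

460 m


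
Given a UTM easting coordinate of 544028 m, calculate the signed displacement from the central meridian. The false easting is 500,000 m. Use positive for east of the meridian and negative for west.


displacement = 544028 - 500000 = 44028 m

44028 m


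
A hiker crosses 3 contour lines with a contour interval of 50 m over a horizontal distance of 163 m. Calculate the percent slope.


elevation change = 3 * 50 = 150 m
slope = 150 / 163 * 100 = 92.0%

92.0%


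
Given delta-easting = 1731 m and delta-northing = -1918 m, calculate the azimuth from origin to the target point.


az = atan2(1731, -1918) = 137.9 deg
adjusted to 0-360: 137.9 degrees

137.9 degrees


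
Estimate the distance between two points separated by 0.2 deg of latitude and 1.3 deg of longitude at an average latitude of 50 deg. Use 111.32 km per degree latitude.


dlat_km = 0.2 * 111.32 = 22.264
dlon_km = 1.3 * 111.32 * cos(50) ≈ 93.022
dist = sqrt(22.264^2 + 93.022^2) ≈ 95.6 km

95.6 km


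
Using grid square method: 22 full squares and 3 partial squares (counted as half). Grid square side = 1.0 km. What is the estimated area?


effective squares = 22 + 3 * 0.5 = 23.5
area = 23.5 * 1.0 = 23.5 km^2

23.5 km^2


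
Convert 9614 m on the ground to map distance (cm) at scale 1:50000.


map_cm = 9614 * 100 / 50000 = 19.228 cm ≈ 19.23 cm

19.23 cm


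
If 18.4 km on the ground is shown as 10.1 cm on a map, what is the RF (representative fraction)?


ground = 18.4 km = 1840000 cm; RF denominator = ground / map = 1840000 / 10.1 ≈ 182178; RF = 1:182178

1:182178


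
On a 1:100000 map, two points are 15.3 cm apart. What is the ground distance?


ground = 15.3 cm * 100000 / 100 = 15300.0 m = 15.3 km

15.3 km


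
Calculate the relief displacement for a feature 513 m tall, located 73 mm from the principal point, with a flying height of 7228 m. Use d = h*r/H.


d = h * r / H = 513 * 73 / 7228 = 5.18 mm

5.18 mm


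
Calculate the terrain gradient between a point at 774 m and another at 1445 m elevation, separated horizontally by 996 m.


gradient = (1445 - 774) / 996 = 671 / 996 = 0.6737

0.6737


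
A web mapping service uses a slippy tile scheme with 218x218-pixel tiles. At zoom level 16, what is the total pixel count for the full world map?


tiles per axis = 2^16 = 65536
total tiles = 65536^2 = 4294967296
pixels per axis = 65536 * 218 = 14286848
total pixels = 14286848^2 = 204114025775104

204114025775104 pixels


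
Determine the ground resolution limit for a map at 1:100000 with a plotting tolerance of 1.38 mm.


ground = 1.38 mm * 100000 / 1000 = 138.0 m

138.0 m


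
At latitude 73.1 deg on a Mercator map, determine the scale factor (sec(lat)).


SF = 1 / cos(73.1) = 1 / 0.290702 = 3.44

3.44


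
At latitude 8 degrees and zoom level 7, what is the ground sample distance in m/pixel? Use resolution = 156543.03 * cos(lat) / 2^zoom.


res = 156543.03 * cos(8) / 2^7 = 156543.03 * 0.99026807 / 128 = 1211.09 m/pixel

1211.09 m/pixel


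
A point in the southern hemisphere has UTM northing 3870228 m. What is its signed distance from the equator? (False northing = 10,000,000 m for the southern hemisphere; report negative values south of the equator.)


For southern: actual = 3870228 - 10000000 = -6129772 m

-6129772 m


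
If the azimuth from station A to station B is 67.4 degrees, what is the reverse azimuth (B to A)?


back azimuth = (67.4 + 180) mod 360 = 247.4 degrees

247.4 degrees


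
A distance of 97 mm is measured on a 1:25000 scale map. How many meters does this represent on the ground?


ground = 97 mm * 25000 / 1000 = 2425.0 m

2425.0 m


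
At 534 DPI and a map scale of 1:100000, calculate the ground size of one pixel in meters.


pixel_cm = 2.54 / 534 ≈ 0.004757 cm
ground = pixel_cm * 100000 / 100 = 2.54 * 100000 / (534 * 100) = 254000 / 53400 ≈ 4.76 m

4.76 m


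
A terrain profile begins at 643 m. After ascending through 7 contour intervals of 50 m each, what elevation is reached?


elevation = 643 + 7 * 50 = 993 m

993 m


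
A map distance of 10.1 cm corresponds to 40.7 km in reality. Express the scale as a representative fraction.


ground = 40.7 km = 4070000 cm; RF denominator = ground / map = 4070000 / 10.1 ≈ 402970; RF = 1:402970

1:402970


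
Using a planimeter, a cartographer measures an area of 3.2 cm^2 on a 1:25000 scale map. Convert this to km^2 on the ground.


ground_area = 3.2 * (25000/100)^2 = 200000.0 m^2 = 0.2 km^2

0.2 km^2


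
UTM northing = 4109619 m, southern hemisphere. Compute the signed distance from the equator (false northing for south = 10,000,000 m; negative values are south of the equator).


For southern: actual = 4109619 - 10000000 = -5890381 m

-5890381 m


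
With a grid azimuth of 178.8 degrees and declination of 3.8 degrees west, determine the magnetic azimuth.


magnetic azimuth = grid azimuth - declination (east +ve)
mag_az = 178.8 - -3.8 = 182.6 degrees

182.6 degrees


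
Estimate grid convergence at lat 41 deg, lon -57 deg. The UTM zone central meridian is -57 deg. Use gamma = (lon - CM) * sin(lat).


gamma = (-57 - -57) * sin(41) = 0 * 0.656059 = 0.0 degrees

0.0 degrees


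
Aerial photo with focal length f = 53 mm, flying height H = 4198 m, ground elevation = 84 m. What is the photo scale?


scale = f / (H - h) = 53 mm / 4114 m = 53 / 4114000 = 1:77623

1:77623


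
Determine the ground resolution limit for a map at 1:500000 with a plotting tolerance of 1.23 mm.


ground = 1.23 mm * 500000 / 1000 = 615.0 m

615.0 m


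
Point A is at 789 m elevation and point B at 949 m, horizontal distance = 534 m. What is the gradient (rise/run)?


gradient = (949 - 789) / 534 = 160 / 534 = 0.2996

0.2996


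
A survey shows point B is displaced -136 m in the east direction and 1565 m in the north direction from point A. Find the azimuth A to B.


az = atan2(-136, 1565) = -5.0 deg
adjusted to 0-360: 355.0 degrees

355.0 degrees


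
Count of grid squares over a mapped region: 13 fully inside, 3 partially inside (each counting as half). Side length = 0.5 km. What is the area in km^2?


effective squares = 13 + 3 * 0.5 = 14.5
area = 14.5 * 0.25 = 3.625 km^2

3.625 km^2


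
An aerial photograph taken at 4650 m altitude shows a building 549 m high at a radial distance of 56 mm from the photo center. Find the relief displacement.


d = h * r / H = 549 * 56 / 4650 = 6.61 mm

6.61 mm


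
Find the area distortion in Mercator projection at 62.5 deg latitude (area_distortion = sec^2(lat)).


area_distortion = 1/cos^2(62.5) = 4.69

4.69


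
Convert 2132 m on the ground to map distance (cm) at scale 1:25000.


map_cm = 2132 * 100 / 25000 = 8.528 cm ≈ 8.53 cm

8.53 cm


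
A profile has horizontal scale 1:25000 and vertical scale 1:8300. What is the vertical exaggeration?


VE = horizontal_scale / vertical_scale = 25000 / 8300 ≈ 3.0

3.0x


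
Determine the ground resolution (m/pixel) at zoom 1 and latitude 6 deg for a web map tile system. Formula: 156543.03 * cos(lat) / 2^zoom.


res = 156543.03 * cos(6) / 2^1 = 156543.03 * 0.9945219 / 2 = 77842.74 m/pixel

77842.74 m/pixel


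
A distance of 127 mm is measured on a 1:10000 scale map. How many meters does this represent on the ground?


ground = 127 mm * 10000 / 1000 = 1270.0 m

1270.0 m


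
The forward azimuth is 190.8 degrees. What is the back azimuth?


back azimuth = (190.8 + 180) mod 360 = 10.8 degrees

10.8 degrees


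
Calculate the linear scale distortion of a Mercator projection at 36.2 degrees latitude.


SF = 1 / cos(36.2) = 1 / 0.80696 = 1.239

1.239


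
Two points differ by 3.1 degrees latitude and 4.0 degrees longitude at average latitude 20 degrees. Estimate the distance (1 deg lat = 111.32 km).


dlat_km = 3.1 * 111.32 = 345.092
dlon_km = 4.0 * 111.32 * cos(20) ≈ 418.426
dist = sqrt(345.092^2 + 418.426^2) ≈ 542.4 km

542.4 km


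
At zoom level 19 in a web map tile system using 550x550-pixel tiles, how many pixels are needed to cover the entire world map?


tiles per axis = 2^19 = 524288
total tiles = 524288^2 = 274877906944
pixels per axis = 524288 * 550 = 288358400
total pixels = 288358400^2 = 83150566850560000

83150566850560000 pixels


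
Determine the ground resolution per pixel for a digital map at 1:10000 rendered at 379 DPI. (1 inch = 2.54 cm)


pixel_cm = 2.54 / 379 ≈ 0.006702 cm
ground = pixel_cm * 10000 / 100 = 2.54 * 10000 / (379 * 100) = 25400 / 37900 ≈ 0.67 m

0.67 m


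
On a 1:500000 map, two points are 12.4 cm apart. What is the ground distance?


ground = 12.4 cm * 500000 / 100 = 62000.0 m = 62.0 km

62.0 km


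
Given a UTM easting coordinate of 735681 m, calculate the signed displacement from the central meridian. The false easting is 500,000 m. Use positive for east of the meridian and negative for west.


displacement = 735681 - 500000 = 235681 m

235681 m


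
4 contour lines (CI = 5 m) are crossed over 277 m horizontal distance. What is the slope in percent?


elevation change = 4 * 5 = 20 m
slope = 20 / 277 * 100 = 7.2%

7.2%


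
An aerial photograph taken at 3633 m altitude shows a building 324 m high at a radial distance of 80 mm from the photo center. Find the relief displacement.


d = h * r / H = 324 * 80 / 3633 = 7.13 mm

7.13 mm


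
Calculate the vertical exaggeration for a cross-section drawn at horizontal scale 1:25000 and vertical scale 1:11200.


VE = horizontal_scale / vertical_scale = 25000 / 11200 ≈ 2.2

2.2x


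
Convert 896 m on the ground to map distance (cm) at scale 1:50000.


map_cm = 896 * 100 / 50000 = 1.792 cm ≈ 1.79 cm

1.79 cm


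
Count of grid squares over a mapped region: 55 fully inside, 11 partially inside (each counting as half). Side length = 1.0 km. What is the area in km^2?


effective squares = 55 + 11 * 0.5 = 60.5
area = 60.5 * 1.0 = 60.5 km^2

60.5 km^2


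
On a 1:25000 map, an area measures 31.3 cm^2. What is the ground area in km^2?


ground_area = 31.3 * (25000/100)^2 = 1956250.0 m^2 = 1.95625 km^2 ≈ 1.956 km^2

1.956 km^2


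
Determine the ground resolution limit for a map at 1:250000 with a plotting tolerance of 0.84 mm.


ground = 0.84 mm * 250000 / 1000 = 210.0 m

210.0 m


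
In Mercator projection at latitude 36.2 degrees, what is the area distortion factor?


area_distortion = 1/cos^2(36.2) = 1.536

1.536


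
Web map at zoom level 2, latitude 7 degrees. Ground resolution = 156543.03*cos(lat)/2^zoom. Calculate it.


res = 156543.03 * cos(7) / 2^2 = 156543.03 * 0.99254615 / 4 = 38844.05 m/pixel

38844.05 m/pixel


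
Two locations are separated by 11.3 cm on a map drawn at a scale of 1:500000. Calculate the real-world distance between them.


ground = 11.3 cm * 500000 / 100 = 56500.0 m = 56.5 km

56.5 km


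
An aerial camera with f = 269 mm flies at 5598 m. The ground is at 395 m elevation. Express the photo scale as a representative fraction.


scale = f / (H - h) = 269 mm / 5203 m = 269 / 5203000 = 1:19342

1:19342


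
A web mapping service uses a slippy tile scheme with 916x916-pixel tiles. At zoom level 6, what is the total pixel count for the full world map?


tiles per axis = 2^6 = 64
total tiles = 64^2 = 4096
pixels per axis = 64 * 916 = 58624
total pixels = 58624^2 = 3436773376

3436773376 pixels


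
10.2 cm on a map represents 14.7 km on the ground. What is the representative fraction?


ground = 14.7 km = 1470000 cm; RF denominator = ground / map = 1470000 / 10.2 ≈ 144118; RF = 1:144118

1:144118


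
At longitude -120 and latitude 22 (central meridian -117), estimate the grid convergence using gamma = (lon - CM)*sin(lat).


gamma = (-120 - -117) * sin(22) = -3 * 0.374607 = -1.124 degrees

-1.124 degrees


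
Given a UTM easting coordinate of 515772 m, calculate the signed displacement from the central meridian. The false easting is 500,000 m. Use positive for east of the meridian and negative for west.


displacement = 515772 - 500000 = 15772 m

15772 m


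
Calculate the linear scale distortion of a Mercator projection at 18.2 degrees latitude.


SF = 1 / cos(18.2) = 1 / 0.949972 = 1.053

1.053


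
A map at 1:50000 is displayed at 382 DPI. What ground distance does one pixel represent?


pixel_cm = 2.54 / 382 ≈ 0.006649 cm
ground = pixel_cm * 50000 / 100 = 2.54 * 50000 / (382 * 100) = 127000 / 38200 ≈ 3.32 m

3.32 m


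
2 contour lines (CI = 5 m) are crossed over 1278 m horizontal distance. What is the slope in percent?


elevation change = 2 * 5 = 10 m
slope = 10 / 1278 * 100 = 0.8%

0.8%


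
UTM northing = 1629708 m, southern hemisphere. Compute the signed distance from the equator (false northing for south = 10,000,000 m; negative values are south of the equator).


For southern: actual = 1629708 - 10000000 = -8370292 m

-8370292 m


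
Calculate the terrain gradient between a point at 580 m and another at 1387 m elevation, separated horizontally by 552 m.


gradient = (1387 - 580) / 552 = 807 / 552 = 1.462

1.462


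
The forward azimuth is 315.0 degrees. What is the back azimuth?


back azimuth = (315.0 + 180) mod 360 = 135.0 degrees

135.0 degrees


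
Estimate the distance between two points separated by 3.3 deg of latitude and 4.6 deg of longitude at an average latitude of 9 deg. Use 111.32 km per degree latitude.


dlat_km = 3.3 * 111.32 = 367.356
dlon_km = 4.6 * 111.32 * cos(9) ≈ 505.768
dist = sqrt(367.356^2 + 505.768^2) ≈ 625.1 km

625.1 km


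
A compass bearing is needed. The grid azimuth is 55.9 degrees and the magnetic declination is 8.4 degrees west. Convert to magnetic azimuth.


magnetic azimuth = grid azimuth - declination (east +ve)
mag_az = 55.9 - -8.4 = 64.3 degrees

64.3 degrees


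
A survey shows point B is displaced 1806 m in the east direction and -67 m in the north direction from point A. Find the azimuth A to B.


az = atan2(1806, -67) = 92.1 deg
adjusted to 0-360: 92.1 degrees

92.1 degrees


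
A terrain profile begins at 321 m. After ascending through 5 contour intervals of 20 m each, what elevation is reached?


elevation = 321 + 5 * 20 = 421 m

421 m


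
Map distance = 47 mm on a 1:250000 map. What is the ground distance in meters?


ground = 47 mm * 250000 / 1000 = 11750.0 m

11750.0 m


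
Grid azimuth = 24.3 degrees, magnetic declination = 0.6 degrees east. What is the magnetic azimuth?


magnetic azimuth = grid azimuth - declination (east +ve)
mag_az = 24.3 - 0.6 = 23.7 degrees

23.7 degrees


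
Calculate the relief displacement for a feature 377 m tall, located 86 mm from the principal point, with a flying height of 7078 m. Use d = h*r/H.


d = h * r / H = 377 * 86 / 7078 = 4.58 mm

4.58 mm


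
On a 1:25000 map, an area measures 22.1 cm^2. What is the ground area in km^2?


ground_area = 22.1 * (25000/100)^2 = 1381250.0 m^2 = 1.38125 km^2 ≈ 1.381 km^2

1.381 km^2


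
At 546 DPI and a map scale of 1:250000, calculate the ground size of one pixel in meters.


pixel_cm = 2.54 / 546 ≈ 0.004652 cm
ground = pixel_cm * 250000 / 100 = 2.54 * 250000 / (546 * 100) = 635000 / 54600 ≈ 11.63 m

11.63 m


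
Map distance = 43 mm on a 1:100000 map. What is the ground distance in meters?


ground = 43 mm * 100000 / 1000 = 4300.0 m

4300.0 m


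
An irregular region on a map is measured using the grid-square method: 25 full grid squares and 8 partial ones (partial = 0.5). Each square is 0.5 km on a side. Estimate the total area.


effective squares = 25 + 8 * 0.5 = 29.0
area = 29.0 * 0.25 = 7.25 km^2

7.25 km^2


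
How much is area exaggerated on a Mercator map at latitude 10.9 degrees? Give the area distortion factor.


area_distortion = 1/cos^2(10.9) = 1.037

1.037


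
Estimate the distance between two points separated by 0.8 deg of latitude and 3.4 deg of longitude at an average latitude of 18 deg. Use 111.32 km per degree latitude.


dlat_km = 0.8 * 111.32 = 89.056
dlon_km = 3.4 * 111.32 * cos(18) ≈ 359.963
dist = sqrt(89.056^2 + 359.963^2) ≈ 370.8 km

370.8 km


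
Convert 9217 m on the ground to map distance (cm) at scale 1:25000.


map_cm = 9217 * 100 / 25000 = 36.868 cm ≈ 36.87 cm

36.87 cm


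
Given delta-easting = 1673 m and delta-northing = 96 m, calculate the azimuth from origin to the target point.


az = atan2(1673, 96) = 86.7 deg
adjusted to 0-360: 86.7 degrees

86.7 degrees


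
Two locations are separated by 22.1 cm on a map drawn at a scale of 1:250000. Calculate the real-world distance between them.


ground = 22.1 cm * 250000 / 100 = 55250.0 m = 55.25 km

55.25 km


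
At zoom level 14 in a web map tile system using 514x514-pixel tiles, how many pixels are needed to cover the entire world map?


tiles per axis = 2^14 = 16384
total tiles = 16384^2 = 268435456
pixels per axis = 16384 * 514 = 8421376
total pixels = 8421376^2 = 70919573733376

70919573733376 pixels


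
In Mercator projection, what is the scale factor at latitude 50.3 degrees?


SF = 1 / cos(50.3) = 1 / 0.638768 = 1.566

1.566


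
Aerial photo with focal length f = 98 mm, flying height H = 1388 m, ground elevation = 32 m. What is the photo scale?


scale = f / (H - h) = 98 mm / 1356 m = 98 / 1356000 = 1:13837

1:13837


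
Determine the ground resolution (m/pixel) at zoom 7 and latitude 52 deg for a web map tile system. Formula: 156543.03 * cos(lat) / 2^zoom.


res = 156543.03 * cos(52) / 2^7 = 156543.03 * 0.61566148 / 128 = 752.95 m/pixel

752.95 m/pixel


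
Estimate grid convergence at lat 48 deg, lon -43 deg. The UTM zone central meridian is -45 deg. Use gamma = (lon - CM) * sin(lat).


gamma = (-43 - -45) * sin(48) = 2 * 0.743145 = 1.486 degrees

1.486 degrees


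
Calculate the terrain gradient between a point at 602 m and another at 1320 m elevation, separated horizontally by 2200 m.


gradient = (1320 - 602) / 2200 = 718 / 2200 = 0.3264

0.3264


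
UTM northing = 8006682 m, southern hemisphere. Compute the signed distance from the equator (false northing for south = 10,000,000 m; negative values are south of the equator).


For southern: actual = 8006682 - 10000000 = -1993318 m

-1993318 m


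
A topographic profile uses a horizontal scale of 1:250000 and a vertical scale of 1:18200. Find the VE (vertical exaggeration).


VE = horizontal_scale / vertical_scale = 250000 / 18200 ≈ 13.7

13.7x


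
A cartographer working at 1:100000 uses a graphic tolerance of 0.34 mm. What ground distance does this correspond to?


ground = 0.34 mm * 100000 / 1000 = 34.0 m

34.0 m


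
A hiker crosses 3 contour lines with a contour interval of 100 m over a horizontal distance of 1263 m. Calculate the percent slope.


elevation change = 3 * 100 = 300 m
slope = 300 / 1263 * 100 = 23.8%

23.8%


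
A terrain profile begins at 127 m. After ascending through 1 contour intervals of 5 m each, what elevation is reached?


elevation = 127 + 1 * 5 = 132 m

132 m


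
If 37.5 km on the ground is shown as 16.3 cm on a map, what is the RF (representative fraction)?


ground = 37.5 km = 3750000 cm; RF denominator = ground / map = 3750000 / 16.3 ≈ 230061; RF = 1:230061

1:230061


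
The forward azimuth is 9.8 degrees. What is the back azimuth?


back azimuth = (9.8 + 180) mod 360 = 189.8 degrees

189.8 degrees


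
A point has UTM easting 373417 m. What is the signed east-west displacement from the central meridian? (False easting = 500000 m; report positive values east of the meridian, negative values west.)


displacement = 373417 - 500000 = -126583 m

-126583 m


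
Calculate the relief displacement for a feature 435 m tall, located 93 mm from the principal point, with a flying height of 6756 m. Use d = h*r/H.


d = h * r / H = 435 * 93 / 6756 = 5.99 mm

5.99 mm


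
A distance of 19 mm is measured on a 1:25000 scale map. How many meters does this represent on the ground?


ground = 19 mm * 25000 / 1000 = 475.0 m

475.0 m


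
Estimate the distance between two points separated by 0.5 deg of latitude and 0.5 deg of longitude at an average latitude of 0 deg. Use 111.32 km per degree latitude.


dlat_km = 0.5 * 111.32 = 55.66
dlon_km = 0.5 * 111.32 * cos(0) ≈ 55.66
dist = sqrt(55.66^2 + 55.66^2) ≈ 78.7 km

78.7 km


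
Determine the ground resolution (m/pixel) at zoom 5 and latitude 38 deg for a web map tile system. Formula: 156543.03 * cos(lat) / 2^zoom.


res = 156543.03 * cos(38) / 2^5 = 156543.03 * 0.78801075 / 32 = 3854.92 m/pixel

3854.92 m/pixel
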